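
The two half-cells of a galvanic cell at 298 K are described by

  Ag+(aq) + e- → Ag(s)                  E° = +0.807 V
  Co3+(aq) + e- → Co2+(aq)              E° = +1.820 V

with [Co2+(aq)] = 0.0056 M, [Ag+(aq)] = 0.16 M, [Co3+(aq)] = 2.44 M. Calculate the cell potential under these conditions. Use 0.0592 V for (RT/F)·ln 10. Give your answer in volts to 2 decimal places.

+1.22 V

The Co³⁺/Co²⁺ couple has the more positive E°, so it is the cathode; Ag⁺/Ag is the anode.
E°cell = +1.820 − (+0.807) = +1.013 V, with n = 1 electron transferred.
For the overall reaction Co3+(aq) + Ag(s) → Co2+(aq) + Ag+(aq), Q = ([Co2+(aq)]·[Ag+(aq)]) / [Co3+(aq)] = 0.000367, giving log Q = −3.435.
By the Nernst equation, E = +1.013 − (0.0592/1)·(−3.435) = +1.22 V.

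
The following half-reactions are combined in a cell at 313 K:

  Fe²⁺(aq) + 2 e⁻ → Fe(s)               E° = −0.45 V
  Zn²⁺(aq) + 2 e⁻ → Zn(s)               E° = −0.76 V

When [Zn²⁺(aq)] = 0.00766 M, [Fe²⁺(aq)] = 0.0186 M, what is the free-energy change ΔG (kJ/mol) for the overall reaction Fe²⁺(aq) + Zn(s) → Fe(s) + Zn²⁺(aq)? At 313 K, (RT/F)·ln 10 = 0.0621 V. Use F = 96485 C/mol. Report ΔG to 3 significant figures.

The standard cell potential is −0.45 − (−0.76) = +0.31 V, with n = 2 electrons in the balanced equation.
Q = [Zn²⁺(aq)] / [Fe²⁺(aq)] = 0.412, so log Q = −0.385 and E = +0.31 − (0.0621/2)(−0.385) = +0.3220 V.
Finally ΔG = −nFE = −(2)(96485 C/mol)(+0.3220 V) = −62.1 kJ/mol.

−62.1 kJ/mol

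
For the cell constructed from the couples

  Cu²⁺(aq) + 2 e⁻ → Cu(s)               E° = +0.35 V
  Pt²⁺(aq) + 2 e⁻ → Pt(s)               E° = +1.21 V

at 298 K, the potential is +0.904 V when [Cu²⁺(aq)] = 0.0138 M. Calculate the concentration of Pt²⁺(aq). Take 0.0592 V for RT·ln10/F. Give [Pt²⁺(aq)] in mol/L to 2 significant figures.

With Pt²⁺/Pt at the cathode and Cu²⁺/Cu at the anode, E°cell = +1.21 − (+0.35) = +0.86 V (n = 2).
Rearranging E = E° − (0.0592/n)·log Q gives log Q = 2(+0.86 − (+0.904))/0.0592 = −1.486.
Balancing electrons gives Pt²⁺(aq) + Cu(s) → Pt(s) + Cu²⁺(aq); thus Q = [Cu²⁺(aq)] / [Pt²⁺(aq)].
Isolating [Pt²⁺(aq)] in Q = 10^{−1.486} yields log [Pt²⁺(aq)] = −0.374, i.e. 0.42 M.

0.42 M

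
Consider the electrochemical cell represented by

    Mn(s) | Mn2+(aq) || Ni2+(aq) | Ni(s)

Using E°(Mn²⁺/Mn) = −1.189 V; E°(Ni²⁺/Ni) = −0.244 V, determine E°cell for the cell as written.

+0.945 V

By convention the left-hand electrode in cell notation is the anode (oxidation) and the right-hand electrode is the cathode (reduction).
E°cell = E°(right) − E°(left) = −0.244 − (−1.189) = +0.945 V.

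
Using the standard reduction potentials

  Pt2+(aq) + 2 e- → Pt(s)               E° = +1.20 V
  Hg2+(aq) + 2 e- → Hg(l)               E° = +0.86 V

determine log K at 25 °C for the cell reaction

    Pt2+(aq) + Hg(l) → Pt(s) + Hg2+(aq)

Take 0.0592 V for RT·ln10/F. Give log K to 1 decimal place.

The Pt²⁺/Pt couple is reduced (cathode); E°cell = +1.20 − (+0.86) = +0.34 V with n = 2.
At equilibrium E = 0, so log K = nE°cell / 0.0592 = (2)(+0.34) / 0.0592 = 11.5.

log K = 11.5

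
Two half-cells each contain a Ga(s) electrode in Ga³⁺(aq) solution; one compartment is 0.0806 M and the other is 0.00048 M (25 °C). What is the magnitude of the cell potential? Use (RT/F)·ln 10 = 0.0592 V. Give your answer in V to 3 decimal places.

0.044 V

For a concentration cell E°cell = 0, since both electrodes use the same couple.
The compartment with the higher Ga³⁺(aq) concentration (0.0806 M) acts as the cathode; ions are reduced there and produced at the dilute (0.00048 M) anode.
With n = 3, Ecell = −(0.0592/3)·log([dilute]/[conc]) = −(0.0592/3)·log(0.00048/0.0806) = +0.044 V.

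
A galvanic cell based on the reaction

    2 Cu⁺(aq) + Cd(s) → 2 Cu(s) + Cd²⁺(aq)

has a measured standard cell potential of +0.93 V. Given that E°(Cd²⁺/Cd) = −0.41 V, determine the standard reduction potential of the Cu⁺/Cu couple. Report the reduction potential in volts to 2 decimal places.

In the reaction as written the Cu⁺/Cu couple is reduced (cathode) and Cd²⁺/Cd is oxidized (anode), so E°cell = E°(Cu⁺/Cu) − E°(Cd²⁺/Cd).
E°(Cu⁺/Cu) = E°cell + E°(anode) = +0.93 + (−0.41) = +0.52 V.

+0.52 V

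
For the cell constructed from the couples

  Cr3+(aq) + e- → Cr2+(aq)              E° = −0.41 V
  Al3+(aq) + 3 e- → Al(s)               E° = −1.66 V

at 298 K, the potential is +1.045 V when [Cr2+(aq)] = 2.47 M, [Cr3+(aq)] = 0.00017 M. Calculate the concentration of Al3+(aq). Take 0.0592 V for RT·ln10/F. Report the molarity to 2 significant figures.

Cr³⁺/Cr²⁺ is the cathode (higher E°); E°cell = −0.41 − (−1.66) = +1.25 V with n = 3.
Rearranging E = E° − (0.0592/n)·log Q gives log Q = 3(+1.25 − (+1.045))/0.0592 = 10.389.
Balancing electrons gives 3 Cr3+(aq) + Al(s) → 3 Cr2+(aq) + Al3+(aq); thus Q = ([Cr2+(aq)]^3·[Al3+(aq)]) / [Cr3+(aq)]^3.
Solving for the unknown gives log [Al3+(aq)] = −2.098, so [Al3+(aq)] ≈ 0.0080 M.

0.0080 M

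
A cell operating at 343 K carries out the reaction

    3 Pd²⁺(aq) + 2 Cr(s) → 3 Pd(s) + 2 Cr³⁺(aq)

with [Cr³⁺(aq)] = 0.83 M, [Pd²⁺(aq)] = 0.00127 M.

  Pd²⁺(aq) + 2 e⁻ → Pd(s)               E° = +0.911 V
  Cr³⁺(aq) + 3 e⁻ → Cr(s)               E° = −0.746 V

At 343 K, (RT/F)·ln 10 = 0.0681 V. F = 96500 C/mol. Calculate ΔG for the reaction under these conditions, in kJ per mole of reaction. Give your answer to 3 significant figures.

−903 kJ/mol

The standard cell potential is +0.911 − (−0.746) = +1.657 V, with n = 6 electrons in the balanced equation.
Q = [Cr³⁺(aq)]^2 / [Pd²⁺(aq)]^3 = 3.36×10^8, so log Q = 8.527 and E = +1.657 − (0.0681/6)(8.527) = +1.5602 V.
ΔG = −nFE = −(6)(96500)(+1.5602) J/mol = −903 kJ/mol.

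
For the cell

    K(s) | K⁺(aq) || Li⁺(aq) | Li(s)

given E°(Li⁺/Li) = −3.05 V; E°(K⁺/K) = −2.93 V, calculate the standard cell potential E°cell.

By convention the left-hand electrode in cell notation is the anode (oxidation) and the right-hand electrode is the cathode (reduction).
E°cell = E°(right) − E°(left) = −3.05 − (−2.93) = −0.12 V.
The negative sign shows that, as written, the cell would require an external voltage to drive the reaction.

−0.12 V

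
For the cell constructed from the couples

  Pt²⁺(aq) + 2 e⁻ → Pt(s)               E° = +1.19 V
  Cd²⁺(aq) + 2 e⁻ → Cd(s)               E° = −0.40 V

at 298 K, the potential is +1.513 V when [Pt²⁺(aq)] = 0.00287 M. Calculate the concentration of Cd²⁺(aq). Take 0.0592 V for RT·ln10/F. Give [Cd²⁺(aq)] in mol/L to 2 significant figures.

1.1 M

Pt²⁺/Pt is the cathode (higher E°); E°cell = +1.19 − (−0.40) = +1.59 V with n = 2.
From the Nernst equation, log Q = n(E° − E)/0.0592 = 2·(+1.59 − (+1.513))/0.0592 = 2.601.
The balanced reaction is Pt²⁺(aq) + Cd(s) → Pt(s) + Cd²⁺(aq), so Q = [Cd²⁺(aq)] / [Pt²⁺(aq)].
Isolating [Cd²⁺(aq)] in Q = 10^{2.601} yields log [Cd²⁺(aq)] = 0.059, i.e. 1.1 M.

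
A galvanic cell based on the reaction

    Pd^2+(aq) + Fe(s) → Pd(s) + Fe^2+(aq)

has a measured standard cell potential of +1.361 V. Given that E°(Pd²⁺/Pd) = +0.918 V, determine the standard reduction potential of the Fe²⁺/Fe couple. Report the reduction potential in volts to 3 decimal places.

−0.443 V

In the reaction as written the Pd²⁺/Pd couple is reduced (cathode) and Fe²⁺/Fe is oxidized (anode), so E°cell = E°(Pd²⁺/Pd) − E°(Fe²⁺/Fe).
E°(Fe²⁺/Fe) = E°(cathode) − E°cell = +0.918 − (+1.361) = −0.443 V.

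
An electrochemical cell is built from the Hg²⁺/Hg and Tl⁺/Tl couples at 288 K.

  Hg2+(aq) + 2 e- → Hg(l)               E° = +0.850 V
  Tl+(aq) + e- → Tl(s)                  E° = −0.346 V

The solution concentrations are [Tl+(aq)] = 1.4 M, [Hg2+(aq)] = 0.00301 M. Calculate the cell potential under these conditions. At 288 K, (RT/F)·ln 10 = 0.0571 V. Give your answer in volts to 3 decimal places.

The Hg²⁺/Hg couple has the more positive E°, so it is the cathode; Tl⁺/Tl is the anode.
E°cell = E°cat − E°an = +0.850 − (−0.346) = +1.196 V; n = 2.
The balanced reaction is Hg2+(aq) + 2 Tl(s) → Hg(l) + 2 Tl+(aq), so Q = [Tl+(aq)]^2 / [Hg2+(aq)] = 651 and log Q = 2.814.
Applying E = E° − (RT ln10/nF)·log Q gives +1.196 − (0.0571/2)(2.814) = +1.116 V.

+1.116 V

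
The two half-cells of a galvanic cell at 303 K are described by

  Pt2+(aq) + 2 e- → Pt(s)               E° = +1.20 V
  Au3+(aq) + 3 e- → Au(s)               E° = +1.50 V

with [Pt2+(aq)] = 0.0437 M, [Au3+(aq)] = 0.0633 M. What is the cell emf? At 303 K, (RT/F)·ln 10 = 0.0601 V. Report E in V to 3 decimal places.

+0.317 V

The Au³⁺/Au couple has the more positive E°, so it is the cathode; Pt²⁺/Pt is the anode.
The standard potential is +1.50 − (+1.20) = +0.30 V and the balanced reaction transfers n = 6 electrons.
For the overall reaction 2 Au3+(aq) + 3 Pt(s) → 2 Au(s) + 3 Pt2+(aq), Q = [Pt2+(aq)]^3 / [Au3+(aq)]^2 = 0.0208, giving log Q = −1.681.
By the Nernst equation, E = +0.30 − (0.0601/6)·(−1.681) = +0.317 V.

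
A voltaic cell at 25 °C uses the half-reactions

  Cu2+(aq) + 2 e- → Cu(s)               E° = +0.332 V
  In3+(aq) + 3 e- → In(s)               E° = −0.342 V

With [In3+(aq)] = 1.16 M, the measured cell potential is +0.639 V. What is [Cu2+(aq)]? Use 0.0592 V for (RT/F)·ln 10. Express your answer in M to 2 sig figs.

0.073 M

With Cu²⁺/Cu at the cathode and In³⁺/In at the anode, E°cell = +0.332 − (−0.342) = +0.674 V (n = 6).
Since E = E° − (0.0592/n)·log Q, log Q = n(E° − E)/0.0592 = 3.547.
For 3 Cu2+(aq) + 2 In(s) → 3 Cu(s) + 2 In3+(aq), the reaction quotient is Q = [In3+(aq)]^2 / [Cu2+(aq)]^3.
Substituting the known concentrations and solving, log [Cu2+(aq)] = −1.139 and [Cu2+(aq)] = 0.073 M.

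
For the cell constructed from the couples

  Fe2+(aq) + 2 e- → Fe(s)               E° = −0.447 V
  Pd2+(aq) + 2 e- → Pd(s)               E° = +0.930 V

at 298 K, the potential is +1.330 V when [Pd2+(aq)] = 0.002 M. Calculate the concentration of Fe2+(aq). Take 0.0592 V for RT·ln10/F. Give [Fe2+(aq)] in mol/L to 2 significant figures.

0.077 M

Pd²⁺/Pd is the cathode (higher E°); E°cell = +0.930 − (−0.447) = +1.377 V with n = 2.
From the Nernst equation, log Q = n(E° − E)/0.0592 = 2·(+1.377 − (+1.330))/0.0592 = 1.588.
The balanced reaction is Pd2+(aq) + Fe(s) → Pd(s) + Fe2+(aq), so Q = [Fe2+(aq)] / [Pd2+(aq)].
Solving for the unknown gives log [Fe2+(aq)] = −1.111, so [Fe2+(aq)] ≈ 0.077 M.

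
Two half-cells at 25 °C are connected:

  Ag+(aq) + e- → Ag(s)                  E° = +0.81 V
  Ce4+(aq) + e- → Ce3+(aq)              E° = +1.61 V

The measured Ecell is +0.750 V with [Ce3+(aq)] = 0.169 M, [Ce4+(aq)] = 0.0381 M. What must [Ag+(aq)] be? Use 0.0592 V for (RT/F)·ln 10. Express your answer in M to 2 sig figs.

The Ce⁴⁺/Ce³⁺ couple has the larger reduction potential, so it is the cathode: E°cell = +1.61 − (+0.81) = +0.80 V and n = 1.
Since E = E° − (0.0592/n)·log Q, log Q = n(E° − E)/0.0592 = 0.845.
The balanced reaction is Ce4+(aq) + Ag(s) → Ce3+(aq) + Ag+(aq), so Q = ([Ce3+(aq)]·[Ag+(aq)]) / [Ce4+(aq)].
Isolating [Ag+(aq)] in Q = 10^{0.845} yields log [Ag+(aq)] = 0.198, i.e. 1.6 M.

1.6 M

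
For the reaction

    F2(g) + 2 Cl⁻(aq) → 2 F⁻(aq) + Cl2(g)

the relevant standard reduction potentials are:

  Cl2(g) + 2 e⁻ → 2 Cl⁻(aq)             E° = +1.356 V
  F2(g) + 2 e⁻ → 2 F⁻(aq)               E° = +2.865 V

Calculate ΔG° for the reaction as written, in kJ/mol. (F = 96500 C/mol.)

In the reaction as written F2(g) is reduced, so the F₂/F⁻ couple is the cathode and Cl₂/Cl⁻ is the anode.
E°cell = +2.865 − (+1.356) = +1.509 V; balancing electrons gives n = 2.
ΔG° = −nFE°cell = −(2)(96500)(+1.509) J/mol = −291 kJ/mol.

−291 kJ/mol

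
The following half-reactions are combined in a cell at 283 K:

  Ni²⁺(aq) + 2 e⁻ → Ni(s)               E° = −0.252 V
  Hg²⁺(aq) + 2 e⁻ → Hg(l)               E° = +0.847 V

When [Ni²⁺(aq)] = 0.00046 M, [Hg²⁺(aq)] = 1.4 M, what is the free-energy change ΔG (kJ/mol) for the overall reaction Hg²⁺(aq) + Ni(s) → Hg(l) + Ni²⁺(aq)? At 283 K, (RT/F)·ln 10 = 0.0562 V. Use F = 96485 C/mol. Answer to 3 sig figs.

−231 kJ/mol

The standard cell potential is +0.847 − (−0.252) = +1.099 V, with n = 2 electrons in the balanced equation.
Q = [Ni²⁺(aq)] / [Hg²⁺(aq)] = 0.000329, so log Q = −3.483 and E = +1.099 − (0.0562/2)(−3.483) = +1.1969 V.
Finally ΔG = −nFE = −(2)(96485 C/mol)(+1.1969 V) = −231 kJ/mol.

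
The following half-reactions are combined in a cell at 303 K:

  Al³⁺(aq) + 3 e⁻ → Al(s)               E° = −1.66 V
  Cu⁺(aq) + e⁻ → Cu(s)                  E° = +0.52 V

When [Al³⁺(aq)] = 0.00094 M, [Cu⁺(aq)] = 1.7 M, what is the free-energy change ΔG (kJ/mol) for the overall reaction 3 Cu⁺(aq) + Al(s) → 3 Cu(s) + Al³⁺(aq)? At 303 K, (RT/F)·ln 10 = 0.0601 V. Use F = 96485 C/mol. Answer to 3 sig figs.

−653 kJ/mol

E°cell = +0.52 − (−1.66) = +2.18 V; the balanced reaction transfers n = 3 electrons.
Here Q = [Al³⁺(aq)] / [Cu⁺(aq)]^3 = 0.000191 (log Q = −3.718), giving E = +2.18 − (0.0601/3)·(−3.718) = +2.2545 V.
Finally ΔG = −nFE = −(3)(96485 C/mol)(+2.2545 V) = −653 kJ/mol.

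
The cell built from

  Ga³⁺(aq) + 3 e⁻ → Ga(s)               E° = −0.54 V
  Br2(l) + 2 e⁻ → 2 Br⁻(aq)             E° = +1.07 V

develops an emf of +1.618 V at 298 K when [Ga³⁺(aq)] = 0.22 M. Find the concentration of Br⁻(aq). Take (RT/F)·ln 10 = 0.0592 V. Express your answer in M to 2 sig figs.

1.2 M

The Br₂/Br⁻ couple has the larger reduction potential, so it is the cathode: E°cell = +1.07 − (−0.54) = +1.61 V and n = 6.
From the Nernst equation, log Q = n(E° − E)/0.0592 = 6·(+1.61 − (+1.618))/0.0592 = −0.811.
Balancing electrons gives 3 Br2(l) + 2 Ga(s) → 6 Br⁻(aq) + 2 Ga³⁺(aq); thus Q = [Br⁻(aq)]^6·[Ga³⁺(aq)]^2.
Isolating [Br⁻(aq)] in Q = 10^{−0.811} yields log [Br⁻(aq)] = 0.084, i.e. 1.2 M.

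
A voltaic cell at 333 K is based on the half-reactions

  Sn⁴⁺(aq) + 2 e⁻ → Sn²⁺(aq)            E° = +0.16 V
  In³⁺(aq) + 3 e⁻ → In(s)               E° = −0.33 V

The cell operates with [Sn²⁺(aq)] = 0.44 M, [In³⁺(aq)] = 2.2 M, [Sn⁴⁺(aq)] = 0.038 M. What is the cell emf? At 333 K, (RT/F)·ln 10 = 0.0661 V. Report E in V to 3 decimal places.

+0.447 V

Sn⁴⁺/Sn²⁺ is reduced (cathode, E° = +0.16 V) and In³⁺/In is oxidized (anode).
The standard potential is +0.16 − (−0.33) = +0.49 V and the balanced reaction transfers n = 6 electrons.
For the overall reaction 3 Sn⁴⁺(aq) + 2 In(s) → 3 Sn²⁺(aq) + 2 In³⁺(aq), Q = ([Sn²⁺(aq)]^3·[In³⁺(aq)]^2) / [Sn⁴⁺(aq)]^3 = 7.51×10^3, giving log Q = 3.876.
E = E° − (0.0661/n)·log Q = +0.49 − (0.0661/6)(3.876) = +0.447 V.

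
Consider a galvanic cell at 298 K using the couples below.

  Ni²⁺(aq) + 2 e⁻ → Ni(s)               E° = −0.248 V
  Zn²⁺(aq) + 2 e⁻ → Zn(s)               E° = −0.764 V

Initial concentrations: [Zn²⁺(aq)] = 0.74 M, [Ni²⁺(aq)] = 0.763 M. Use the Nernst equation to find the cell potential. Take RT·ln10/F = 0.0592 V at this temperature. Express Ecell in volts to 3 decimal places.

+0.516 V

The Ni²⁺/Ni couple has the more positive E°, so it is the cathode; Zn²⁺/Zn is the anode.
The standard potential is −0.248 − (−0.764) = +0.516 V and the balanced reaction transfers n = 2 electrons.
Balancing gives Ni²⁺(aq) + Zn(s) → Ni(s) + Zn²⁺(aq); hence Q = [Zn²⁺(aq)] / [Ni²⁺(aq)] = 0.97 (log Q = −0.013).
By the Nernst equation, E = +0.516 − (0.0592/2)·(−0.013) = +0.516 V.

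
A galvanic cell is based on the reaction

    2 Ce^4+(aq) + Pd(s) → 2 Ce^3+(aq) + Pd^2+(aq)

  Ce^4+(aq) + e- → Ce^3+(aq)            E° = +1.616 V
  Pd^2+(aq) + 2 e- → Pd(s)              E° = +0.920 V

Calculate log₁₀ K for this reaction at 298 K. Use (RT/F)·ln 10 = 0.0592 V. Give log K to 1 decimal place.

The Ce⁴⁺/Ce³⁺ couple is reduced (cathode); E°cell = +1.616 − (+0.920) = +0.696 V with n = 2.
At equilibrium E = 0, so log K = nE°cell / 0.0592 = (2)(+0.696) / 0.0592 = 23.5.

log K = 23.5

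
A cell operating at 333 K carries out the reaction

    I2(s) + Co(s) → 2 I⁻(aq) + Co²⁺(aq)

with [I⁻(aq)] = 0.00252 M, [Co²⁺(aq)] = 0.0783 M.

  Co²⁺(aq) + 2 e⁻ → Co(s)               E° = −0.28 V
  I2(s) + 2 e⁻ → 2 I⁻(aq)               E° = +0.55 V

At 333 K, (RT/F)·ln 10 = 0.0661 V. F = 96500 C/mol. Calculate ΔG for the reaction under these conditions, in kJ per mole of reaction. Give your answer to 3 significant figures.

The standard cell potential is +0.55 − (−0.28) = +0.83 V, with n = 2 electrons in the balanced equation.
Q = [I⁻(aq)]^2·[Co²⁺(aq)] = 4.97×10^−7, so log Q = −6.303 and E = +0.83 − (0.0661/2)(−6.303) = +1.0383 V.
Finally ΔG = −nFE = −(2)(96500 C/mol)(+1.0383 V) = −200 kJ/mol.

−200 kJ/mol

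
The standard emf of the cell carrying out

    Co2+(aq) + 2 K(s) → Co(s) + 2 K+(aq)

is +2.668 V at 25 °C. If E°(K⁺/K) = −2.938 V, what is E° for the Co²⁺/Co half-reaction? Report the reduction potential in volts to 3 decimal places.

−0.270 V

In the reaction as written the Co²⁺/Co couple is reduced (cathode) and K⁺/K is oxidized (anode), so E°cell = E°(Co²⁺/Co) − E°(K⁺/K).
E°(Co²⁺/Co) = E°cell + E°(anode) = +2.668 + (−2.938) = −0.270 V.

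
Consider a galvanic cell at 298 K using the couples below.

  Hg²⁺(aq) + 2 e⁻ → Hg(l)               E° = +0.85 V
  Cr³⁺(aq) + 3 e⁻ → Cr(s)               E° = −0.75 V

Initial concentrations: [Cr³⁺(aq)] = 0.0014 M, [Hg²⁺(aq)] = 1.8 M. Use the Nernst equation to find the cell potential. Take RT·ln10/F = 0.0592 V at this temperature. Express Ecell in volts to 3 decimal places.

Hg²⁺/Hg is reduced (cathode, E° = +0.85 V) and Cr³⁺/Cr is oxidized (anode).
The standard potential is +0.85 − (−0.75) = +1.60 V and the balanced reaction transfers n = 6 electrons.
Balancing gives 3 Hg²⁺(aq) + 2 Cr(s) → 3 Hg(l) + 2 Cr³⁺(aq); hence Q = [Cr³⁺(aq)]^2 / [Hg²⁺(aq)]^3 = 3.36×10^−7 (log Q = −6.474).
E = E° − (0.0592/n)·log Q = +1.60 − (0.0592/6)(−6.474) = +1.664 V.

+1.664 V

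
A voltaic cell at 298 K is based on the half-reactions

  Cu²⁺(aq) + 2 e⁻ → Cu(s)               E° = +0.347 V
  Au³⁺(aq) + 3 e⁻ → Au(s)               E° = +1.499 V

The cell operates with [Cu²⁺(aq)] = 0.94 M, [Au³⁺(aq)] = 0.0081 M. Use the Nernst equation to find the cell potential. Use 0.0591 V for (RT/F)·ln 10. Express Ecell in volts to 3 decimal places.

The Au³⁺/Au couple has the more positive E°, so it is the cathode; Cu²⁺/Cu is the anode.
E°cell = E°cat − E°an = +1.499 − (+0.347) = +1.152 V; n = 6.
Balancing gives 2 Au³⁺(aq) + 3 Cu(s) → 2 Au(s) + 3 Cu²⁺(aq); hence Q = [Cu²⁺(aq)]^3 / [Au³⁺(aq)]^2 = 1.27×10^4 (log Q = 4.102).
E = E° − (0.0591/n)·log Q = +1.152 − (0.0591/6)(4.102) = +1.112 V.

+1.112 V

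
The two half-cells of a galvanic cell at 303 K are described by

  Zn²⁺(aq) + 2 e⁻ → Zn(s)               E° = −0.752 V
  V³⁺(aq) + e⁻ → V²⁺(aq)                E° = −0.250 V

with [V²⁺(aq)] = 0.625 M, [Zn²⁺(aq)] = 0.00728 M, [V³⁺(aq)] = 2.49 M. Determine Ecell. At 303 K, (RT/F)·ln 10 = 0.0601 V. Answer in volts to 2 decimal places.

The V³⁺/V²⁺ couple has the more positive E°, so it is the cathode; Zn²⁺/Zn is the anode.
E°cell = E°cat − E°an = −0.250 − (−0.752) = +0.502 V; n = 2.
Balancing gives 2 V³⁺(aq) + Zn(s) → 2 V²⁺(aq) + Zn²⁺(aq); hence Q = ([V²⁺(aq)]^2·[Zn²⁺(aq)]) / [V³⁺(aq)]^2 = 0.000459 (log Q = −3.339).
E = E° − (0.0601/n)·log Q = +0.502 − (0.0601/2)(−3.339) = +0.60 V.

+0.60 V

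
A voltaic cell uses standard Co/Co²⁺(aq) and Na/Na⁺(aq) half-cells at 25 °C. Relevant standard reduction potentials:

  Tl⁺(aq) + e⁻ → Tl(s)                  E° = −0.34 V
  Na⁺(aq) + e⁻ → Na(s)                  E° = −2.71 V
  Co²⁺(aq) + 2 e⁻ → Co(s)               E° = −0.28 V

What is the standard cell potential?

+2.43 V

Of the two couples in this cell, the one with the more positive reduction potential is reduced at the cathode: here that is Co²⁺/Co (−0.28 V); Na⁺/Na (−2.71 V) is the anode.
E°cell = E°(cathode) − E°(anode) = −0.28 − (−2.71) = +2.43 V.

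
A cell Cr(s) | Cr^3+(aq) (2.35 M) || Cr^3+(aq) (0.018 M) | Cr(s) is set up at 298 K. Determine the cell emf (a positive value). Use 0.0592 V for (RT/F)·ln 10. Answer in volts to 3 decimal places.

For a concentration cell E°cell = 0, since both electrodes use the same couple.
The compartment with the higher Cr^3+(aq) concentration (2.35 M) acts as the cathode; ions are reduced there and produced at the dilute (0.018 M) anode.
With n = 3, Ecell = −(0.0592/3)·log([dilute]/[conc]) = −(0.0592/3)·log(0.018/2.35) = +0.042 V.

0.042 V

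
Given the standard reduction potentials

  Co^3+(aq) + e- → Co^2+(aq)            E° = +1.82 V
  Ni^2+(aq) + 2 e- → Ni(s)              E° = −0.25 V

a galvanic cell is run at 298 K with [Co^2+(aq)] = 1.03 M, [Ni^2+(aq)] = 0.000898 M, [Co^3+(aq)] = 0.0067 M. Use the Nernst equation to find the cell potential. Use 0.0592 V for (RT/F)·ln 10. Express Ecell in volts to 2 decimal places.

Since E°(Co³⁺/Co²⁺) > E°(Ni²⁺/Ni), Co³⁺/Co²⁺ serves as the cathode.
E°cell = E°cat − E°an = +1.82 − (−0.25) = +2.07 V; n = 2.
Balancing gives 2 Co^3+(aq) + Ni(s) → 2 Co^2+(aq) + Ni^2+(aq); hence Q = ([Co^2+(aq)]^2·[Ni^2+(aq)]) / [Co^3+(aq)]^2 = 21.2 (log Q = 1.327).
By the Nernst equation, E = +2.07 − (0.0592/2)·(1.327) = +2.03 V.

+2.03 V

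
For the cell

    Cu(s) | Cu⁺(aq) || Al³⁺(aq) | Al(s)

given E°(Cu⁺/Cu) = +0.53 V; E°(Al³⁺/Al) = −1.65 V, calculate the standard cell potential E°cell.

−2.18 V

By convention the left-hand electrode in cell notation is the anode (oxidation) and the right-hand electrode is the cathode (reduction).
E°cell = E°(right) − E°(left) = −1.65 − (+0.53) = −2.18 V.
The negative sign shows that, as written, the cell would require an external voltage to drive the reaction.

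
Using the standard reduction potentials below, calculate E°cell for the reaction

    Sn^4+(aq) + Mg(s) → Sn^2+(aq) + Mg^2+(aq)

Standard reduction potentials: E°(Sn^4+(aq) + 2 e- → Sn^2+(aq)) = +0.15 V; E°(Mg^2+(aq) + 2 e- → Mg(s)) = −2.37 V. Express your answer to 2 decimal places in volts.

+2.52 V

Sn^4+(aq) gains electrons, so the Sn⁴⁺/Sn²⁺ couple is the cathode; the Mg²⁺/Mg couple is the anode.
E°cell = E°(cathode) − E°(anode) = +0.15 − (−2.37) = +2.52 V.
The positive value indicates the reaction is spontaneous as written.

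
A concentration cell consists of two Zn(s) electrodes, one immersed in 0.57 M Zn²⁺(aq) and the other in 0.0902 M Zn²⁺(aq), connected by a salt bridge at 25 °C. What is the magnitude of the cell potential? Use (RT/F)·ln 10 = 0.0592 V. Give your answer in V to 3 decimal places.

0.024 V

For a concentration cell E°cell = 0, since both electrodes use the same couple.
The compartment with the higher Zn²⁺(aq) concentration (0.57 M) acts as the cathode; ions are reduced there and produced at the dilute (0.0902 M) anode.
With n = 2, Ecell = −(0.0592/2)·log([dilute]/[conc]) = −(0.0592/2)·log(0.0902/0.57) = +0.024 V.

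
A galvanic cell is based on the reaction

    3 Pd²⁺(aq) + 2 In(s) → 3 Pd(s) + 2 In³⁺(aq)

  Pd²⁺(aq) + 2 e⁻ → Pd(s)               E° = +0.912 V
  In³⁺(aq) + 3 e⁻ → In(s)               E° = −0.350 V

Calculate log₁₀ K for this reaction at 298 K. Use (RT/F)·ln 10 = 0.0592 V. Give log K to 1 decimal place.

The Pd²⁺/Pd couple is reduced (cathode); E°cell = +0.912 − (−0.350) = +1.262 V with n = 6.
At equilibrium E = 0, so log K = nE°cell / 0.0592 = (6)(+1.262) / 0.0592 = 127.9.

log K = 127.9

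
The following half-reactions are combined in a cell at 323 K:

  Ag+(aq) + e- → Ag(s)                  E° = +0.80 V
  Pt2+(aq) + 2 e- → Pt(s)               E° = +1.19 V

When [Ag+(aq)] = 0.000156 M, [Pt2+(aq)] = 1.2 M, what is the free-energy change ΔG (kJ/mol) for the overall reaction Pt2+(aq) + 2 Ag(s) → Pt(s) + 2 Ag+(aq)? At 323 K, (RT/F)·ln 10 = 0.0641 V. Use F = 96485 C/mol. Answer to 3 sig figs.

−123 kJ/mol

The standard cell potential is +1.19 − (+0.80) = +0.39 V, with n = 2 electrons in the balanced equation.
The reaction quotient is [Ag+(aq)]^2 / [Pt2+(aq)] = 2.03×10^−8; by Nernst, E = +0.39 − (0.0641/2)(−7.693) = +0.6366 V.
ΔG = −nFE = −(2)(96485)(+0.6366) J/mol = −123 kJ/mol.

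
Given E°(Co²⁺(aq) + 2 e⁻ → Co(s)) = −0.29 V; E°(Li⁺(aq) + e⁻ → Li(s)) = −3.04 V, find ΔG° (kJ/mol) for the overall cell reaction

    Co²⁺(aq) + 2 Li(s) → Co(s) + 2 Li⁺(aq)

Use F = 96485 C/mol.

In the reaction as written Co²⁺(aq) is reduced, so the Co²⁺/Co couple is the cathode and Li⁺/Li is the anode.
E°cell = −0.29 − (−3.04) = +2.75 V; balancing electrons gives n = 2.
ΔG° = −nFE°cell = −(2)(96485)(+2.75) J/mol = −531 kJ/mol.

−531 kJ/mol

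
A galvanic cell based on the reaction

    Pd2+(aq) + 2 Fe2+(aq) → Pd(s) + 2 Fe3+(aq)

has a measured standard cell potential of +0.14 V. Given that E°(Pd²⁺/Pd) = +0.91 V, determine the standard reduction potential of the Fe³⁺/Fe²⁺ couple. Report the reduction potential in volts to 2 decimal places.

In the reaction as written the Pd²⁺/Pd couple is reduced (cathode) and Fe³⁺/Fe²⁺ is oxidized (anode), so E°cell = E°(Pd²⁺/Pd) − E°(Fe³⁺/Fe²⁺).
E°(Fe³⁺/Fe²⁺) = E°(cathode) − E°cell = +0.91 − (+0.14) = +0.77 V.

+0.77 V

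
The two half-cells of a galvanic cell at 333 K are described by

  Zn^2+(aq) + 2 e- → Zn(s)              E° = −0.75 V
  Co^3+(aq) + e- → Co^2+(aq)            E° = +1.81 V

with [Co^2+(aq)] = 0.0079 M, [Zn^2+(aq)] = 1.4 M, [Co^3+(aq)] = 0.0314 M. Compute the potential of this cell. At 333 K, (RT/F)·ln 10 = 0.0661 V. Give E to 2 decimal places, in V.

Since E°(Co³⁺/Co²⁺) > E°(Zn²⁺/Zn), Co³⁺/Co²⁺ serves as the cathode.
E°cell = +1.81 − (−0.75) = +2.56 V, with n = 2 electrons transferred.
For the overall reaction 2 Co^3+(aq) + Zn(s) → 2 Co^2+(aq) + Zn^2+(aq), Q = ([Co^2+(aq)]^2·[Zn^2+(aq)]) / [Co^3+(aq)]^2 = 0.0886, giving log Q = −1.052.
E = E° − (0.0661/n)·log Q = +2.56 − (0.0661/2)(−1.052) = +2.59 V.

+2.59 V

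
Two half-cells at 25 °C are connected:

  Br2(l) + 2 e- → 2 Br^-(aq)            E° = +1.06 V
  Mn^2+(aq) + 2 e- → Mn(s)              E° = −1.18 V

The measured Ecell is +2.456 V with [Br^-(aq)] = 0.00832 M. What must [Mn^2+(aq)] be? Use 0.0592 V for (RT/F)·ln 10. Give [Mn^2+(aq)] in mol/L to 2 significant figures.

With Br₂/Br⁻ at the cathode and Mn²⁺/Mn at the anode, E°cell = +1.06 − (−1.18) = +2.24 V (n = 2).
Since E = E° − (0.0592/n)·log Q, log Q = n(E° − E)/0.0592 = −7.297.
Balancing electrons gives Br2(l) + Mn(s) → 2 Br^-(aq) + Mn^2+(aq); thus Q = [Br^-(aq)]^2·[Mn^2+(aq)].
Isolating [Mn^2+(aq)] in Q = 10^{−7.297} yields log [Mn^2+(aq)] = −3.137, i.e. 0.00073 M.

0.00073 M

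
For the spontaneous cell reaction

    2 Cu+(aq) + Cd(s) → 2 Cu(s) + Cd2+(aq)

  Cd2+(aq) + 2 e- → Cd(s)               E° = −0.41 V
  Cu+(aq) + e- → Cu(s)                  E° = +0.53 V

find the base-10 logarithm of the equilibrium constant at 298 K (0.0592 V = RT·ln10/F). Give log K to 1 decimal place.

log K = 31.8

The Cu⁺/Cu couple is reduced (cathode); E°cell = +0.53 − (−0.41) = +0.94 V with n = 2.
At equilibrium E = 0, so log K = nE°cell / 0.0592 = (2)(+0.94) / 0.0592 = 31.8.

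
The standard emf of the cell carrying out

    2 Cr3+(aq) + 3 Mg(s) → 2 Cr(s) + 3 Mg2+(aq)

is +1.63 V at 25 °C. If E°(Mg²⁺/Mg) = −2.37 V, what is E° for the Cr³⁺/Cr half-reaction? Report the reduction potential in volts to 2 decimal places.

In the reaction as written the Cr³⁺/Cr couple is reduced (cathode) and Mg²⁺/Mg is oxidized (anode), so E°cell = E°(Cr³⁺/Cr) − E°(Mg²⁺/Mg).
E°(Cr³⁺/Cr) = E°cell + E°(anode) = +1.63 + (−2.37) = −0.74 V.

−0.74 V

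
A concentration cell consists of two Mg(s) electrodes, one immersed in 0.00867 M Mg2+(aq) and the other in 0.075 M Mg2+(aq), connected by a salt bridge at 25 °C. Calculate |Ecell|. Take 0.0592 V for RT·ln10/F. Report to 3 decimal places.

For a concentration cell E°cell = 0, since both electrodes use the same couple.
The compartment with the higher Mg2+(aq) concentration (0.075 M) acts as the cathode; ions are reduced there and produced at the dilute (0.00867 M) anode.
With n = 2, Ecell = −(0.0592/2)·log([dilute]/[conc]) = −(0.0592/2)·log(0.00867/0.075) = +0.028 V.

0.028 V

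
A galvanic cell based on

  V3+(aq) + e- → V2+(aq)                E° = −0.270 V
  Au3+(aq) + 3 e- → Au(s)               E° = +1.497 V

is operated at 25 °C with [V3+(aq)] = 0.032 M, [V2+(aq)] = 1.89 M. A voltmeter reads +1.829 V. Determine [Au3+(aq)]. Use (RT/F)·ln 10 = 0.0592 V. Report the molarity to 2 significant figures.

0.0067 M

Au³⁺/Au is the cathode (higher E°); E°cell = +1.497 − (−0.270) = +1.767 V with n = 3.
Since E = E° − (0.0592/n)·log Q, log Q = n(E° − E)/0.0592 = −3.142.
For Au3+(aq) + 3 V2+(aq) → Au(s) + 3 V3+(aq), the reaction quotient is Q = [V3+(aq)]^3 / ([Au3+(aq)]·[V2+(aq)]^3).
Isolating [Au3+(aq)] in Q = 10^{−3.142} yields log [Au3+(aq)] = −2.172, i.e. 0.0067 M.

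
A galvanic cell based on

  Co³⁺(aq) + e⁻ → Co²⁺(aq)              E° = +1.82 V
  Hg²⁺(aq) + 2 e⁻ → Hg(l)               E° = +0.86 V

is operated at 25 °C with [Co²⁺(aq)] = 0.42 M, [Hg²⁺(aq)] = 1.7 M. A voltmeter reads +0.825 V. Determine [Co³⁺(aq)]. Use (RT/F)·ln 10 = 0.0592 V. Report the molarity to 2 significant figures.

Co³⁺/Co²⁺ is the cathode (higher E°); E°cell = +1.82 − (+0.86) = +0.96 V with n = 2.
Since E = E° − (0.0592/n)·log Q, log Q = n(E° − E)/0.0592 = 4.561.
The balanced reaction is 2 Co³⁺(aq) + Hg(l) → 2 Co²⁺(aq) + Hg²⁺(aq), so Q = ([Co²⁺(aq)]^2·[Hg²⁺(aq)]) / [Co³⁺(aq)]^2.
Solving for the unknown gives log [Co³⁺(aq)] = −2.542, so [Co³⁺(aq)] ≈ 0.0029 M.

0.0029 M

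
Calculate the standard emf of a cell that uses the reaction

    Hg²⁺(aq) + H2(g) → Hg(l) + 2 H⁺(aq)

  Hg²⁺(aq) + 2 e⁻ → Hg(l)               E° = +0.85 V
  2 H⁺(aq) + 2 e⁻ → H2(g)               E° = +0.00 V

+0.85 V

Hg²⁺(aq) gains electrons, so the Hg²⁺/Hg couple is the cathode; the 2H⁺/H₂ couple is the anode.
E°cell = E°(cathode) − E°(anode) = +0.85 − (+0.00) = +0.85 V.
The positive value indicates the reaction is spontaneous as written.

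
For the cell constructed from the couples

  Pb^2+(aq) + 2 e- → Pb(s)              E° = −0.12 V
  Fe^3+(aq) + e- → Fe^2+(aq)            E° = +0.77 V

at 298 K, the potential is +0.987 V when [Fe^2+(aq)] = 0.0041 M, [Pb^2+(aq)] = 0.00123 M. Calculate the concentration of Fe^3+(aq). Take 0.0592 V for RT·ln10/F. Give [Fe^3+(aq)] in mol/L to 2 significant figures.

0.0063 M

The Fe³⁺/Fe²⁺ couple has the larger reduction potential, so it is the cathode: E°cell = +0.77 − (−0.12) = +0.89 V and n = 2.
From the Nernst equation, log Q = n(E° − E)/0.0592 = 2·(+0.89 − (+0.987))/0.0592 = −3.277.
The balanced reaction is 2 Fe^3+(aq) + Pb(s) → 2 Fe^2+(aq) + Pb^2+(aq), so Q = ([Fe^2+(aq)]^2·[Pb^2+(aq)]) / [Fe^3+(aq)]^2.
Solving for the unknown gives log [Fe^3+(aq)] = −2.204, so [Fe^3+(aq)] ≈ 0.0063 M.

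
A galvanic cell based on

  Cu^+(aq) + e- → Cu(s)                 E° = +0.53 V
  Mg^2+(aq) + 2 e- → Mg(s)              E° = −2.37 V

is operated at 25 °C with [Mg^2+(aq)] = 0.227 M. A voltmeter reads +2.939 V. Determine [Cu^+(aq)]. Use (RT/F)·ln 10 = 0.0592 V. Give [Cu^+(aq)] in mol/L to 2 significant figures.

2.2 M

Cu⁺/Cu is the cathode (higher E°); E°cell = +0.53 − (−2.37) = +2.90 V with n = 2.
Rearranging E = E° − (0.0592/n)·log Q gives log Q = 2(+2.90 − (+2.939))/0.0592 = −1.318.
The balanced reaction is 2 Cu^+(aq) + Mg(s) → 2 Cu(s) + Mg^2+(aq), so Q = [Mg^2+(aq)] / [Cu^+(aq)]^2.
Isolating [Cu^+(aq)] in Q = 10^{−1.318} yields log [Cu^+(aq)] = 0.337, i.e. 2.2 M.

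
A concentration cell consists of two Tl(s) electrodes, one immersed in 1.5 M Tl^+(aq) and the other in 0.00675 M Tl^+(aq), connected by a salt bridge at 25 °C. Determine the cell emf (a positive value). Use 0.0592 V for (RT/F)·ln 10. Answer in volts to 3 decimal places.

0.139 V

For a concentration cell E°cell = 0, since both electrodes use the same couple.
The compartment with the higher Tl^+(aq) concentration (1.5 M) acts as the cathode; ions are reduced there and produced at the dilute (0.00675 M) anode.
With n = 1, Ecell = −(0.0592/1)·log([dilute]/[conc]) = −(0.0592/1)·log(0.00675/1.5) = +0.139 V.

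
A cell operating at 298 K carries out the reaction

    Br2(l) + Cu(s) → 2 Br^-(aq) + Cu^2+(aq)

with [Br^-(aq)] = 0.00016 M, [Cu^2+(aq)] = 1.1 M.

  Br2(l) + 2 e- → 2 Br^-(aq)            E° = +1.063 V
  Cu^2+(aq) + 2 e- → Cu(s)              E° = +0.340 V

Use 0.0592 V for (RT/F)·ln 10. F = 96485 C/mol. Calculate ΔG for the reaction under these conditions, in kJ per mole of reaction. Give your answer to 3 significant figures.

E°cell = +1.063 − (+0.340) = +0.723 V; the balanced reaction transfers n = 2 electrons.
The reaction quotient is [Br^-(aq)]^2·[Cu^2+(aq)] = 2.82×10^−8; by Nernst, E = +0.723 − (0.0592/2)(−7.550) = +0.9465 V.
Finally ΔG = −nFE = −(2)(96485 C/mol)(+0.9465 V) = −183 kJ/mol.

−183 kJ/mol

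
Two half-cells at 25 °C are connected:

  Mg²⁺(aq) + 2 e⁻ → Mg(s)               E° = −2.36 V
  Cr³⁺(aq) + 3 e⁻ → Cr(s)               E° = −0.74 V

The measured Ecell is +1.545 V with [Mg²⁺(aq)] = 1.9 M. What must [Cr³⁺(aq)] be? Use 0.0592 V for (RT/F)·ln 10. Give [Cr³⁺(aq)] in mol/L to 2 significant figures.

With Cr³⁺/Cr at the cathode and Mg²⁺/Mg at the anode, E°cell = −0.74 − (−2.36) = +1.62 V (n = 6).
From the Nernst equation, log Q = n(E° − E)/0.0592 = 6·(+1.62 − (+1.545))/0.0592 = 7.601.
Balancing electrons gives 2 Cr³⁺(aq) + 3 Mg(s) → 2 Cr(s) + 3 Mg²⁺(aq); thus Q = [Mg²⁺(aq)]^3 / [Cr³⁺(aq)]^2.
Substituting the known concentrations and solving, log [Cr³⁺(aq)] = −3.382 and [Cr³⁺(aq)] = 0.00041 M.

0.00041 M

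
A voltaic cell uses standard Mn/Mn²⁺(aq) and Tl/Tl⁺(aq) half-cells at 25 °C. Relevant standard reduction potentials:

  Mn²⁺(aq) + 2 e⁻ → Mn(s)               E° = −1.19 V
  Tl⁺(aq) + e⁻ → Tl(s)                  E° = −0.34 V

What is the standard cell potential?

+0.85 V

The Tl⁺/Tl couple has the higher E°, so Tl ion is reduced (cathode) and Mn is oxidized (anode).
E°cell = E°(cathode) − E°(anode) = −0.34 − (−1.19) = +0.85 V.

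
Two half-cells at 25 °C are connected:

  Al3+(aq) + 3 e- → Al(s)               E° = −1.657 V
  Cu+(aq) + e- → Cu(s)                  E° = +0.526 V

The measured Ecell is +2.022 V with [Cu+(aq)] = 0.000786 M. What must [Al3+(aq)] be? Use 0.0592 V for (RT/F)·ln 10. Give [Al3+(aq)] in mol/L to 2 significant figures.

The Cu⁺/Cu couple has the larger reduction potential, so it is the cathode: E°cell = +0.526 − (−1.657) = +2.183 V and n = 3.
Rearranging E = E° − (0.0592/n)·log Q gives log Q = 3(+2.183 − (+2.022))/0.0592 = 8.159.
For 3 Cu+(aq) + Al(s) → 3 Cu(s) + Al3+(aq), the reaction quotient is Q = [Al3+(aq)] / [Cu+(aq)]^3.
Isolating [Al3+(aq)] in Q = 10^{8.159} yields log [Al3+(aq)] = −1.155, i.e. 0.070 M.

0.070 M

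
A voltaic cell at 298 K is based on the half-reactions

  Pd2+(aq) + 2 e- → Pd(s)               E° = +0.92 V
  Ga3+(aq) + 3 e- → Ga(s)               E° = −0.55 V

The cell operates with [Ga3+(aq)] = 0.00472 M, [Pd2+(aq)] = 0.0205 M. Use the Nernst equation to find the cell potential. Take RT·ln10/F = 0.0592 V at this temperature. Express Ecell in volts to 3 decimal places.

+1.466 V

The Pd²⁺/Pd couple has the more positive E°, so it is the cathode; Ga³⁺/Ga is the anode.
The standard potential is +0.92 − (−0.55) = +1.47 V and the balanced reaction transfers n = 6 electrons.
The balanced reaction is 3 Pd2+(aq) + 2 Ga(s) → 3 Pd(s) + 2 Ga3+(aq), so Q = [Ga3+(aq)]^2 / [Pd2+(aq)]^3 = 2.59 and log Q = 0.413.
Applying E = E° − (RT ln10/nF)·log Q gives +1.47 − (0.0592/6)(0.413) = +1.466 V.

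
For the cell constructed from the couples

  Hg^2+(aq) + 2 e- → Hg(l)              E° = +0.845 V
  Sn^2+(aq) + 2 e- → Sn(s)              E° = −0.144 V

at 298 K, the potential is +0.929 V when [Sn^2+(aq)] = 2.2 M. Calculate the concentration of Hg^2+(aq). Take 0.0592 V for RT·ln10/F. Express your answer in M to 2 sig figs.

With Hg²⁺/Hg at the cathode and Sn²⁺/Sn at the anode, E°cell = +0.845 − (−0.144) = +0.989 V (n = 2).
Rearranging E = E° − (0.0592/n)·log Q gives log Q = 2(+0.989 − (+0.929))/0.0592 = 2.027.
Balancing electrons gives Hg^2+(aq) + Sn(s) → Hg(l) + Sn^2+(aq); thus Q = [Sn^2+(aq)] / [Hg^2+(aq)].
Isolating [Hg^2+(aq)] in Q = 10^{2.027} yields log [Hg^2+(aq)] = −1.685, i.e. 0.021 M.

0.021 M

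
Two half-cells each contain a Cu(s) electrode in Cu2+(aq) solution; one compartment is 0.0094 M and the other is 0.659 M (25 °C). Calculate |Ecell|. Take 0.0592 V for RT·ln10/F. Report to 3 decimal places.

0.055 V

For a concentration cell E°cell = 0, since both electrodes use the same couple.
The compartment with the higher Cu2+(aq) concentration (0.659 M) acts as the cathode; ions are reduced there and produced at the dilute (0.0094 M) anode.
With n = 2, Ecell = −(0.0592/2)·log([dilute]/[conc]) = −(0.0592/2)·log(0.0094/0.659) = +0.055 V.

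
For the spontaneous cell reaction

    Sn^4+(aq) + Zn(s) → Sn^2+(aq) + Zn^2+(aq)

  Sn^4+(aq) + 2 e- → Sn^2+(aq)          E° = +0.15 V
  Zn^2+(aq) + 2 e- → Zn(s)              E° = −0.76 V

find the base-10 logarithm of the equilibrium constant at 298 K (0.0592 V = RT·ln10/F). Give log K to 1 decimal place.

The Sn⁴⁺/Sn²⁺ couple is reduced (cathode); E°cell = +0.15 − (−0.76) = +0.91 V with n = 2.
At equilibrium E = 0, so log K = nE°cell / 0.0592 = (2)(+0.91) / 0.0592 = 30.7.

log K = 30.7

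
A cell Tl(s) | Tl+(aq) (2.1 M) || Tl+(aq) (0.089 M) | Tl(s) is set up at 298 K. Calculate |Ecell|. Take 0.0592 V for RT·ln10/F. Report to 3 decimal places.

For a concentration cell E°cell = 0, since both electrodes use the same couple.
The compartment with the higher Tl+(aq) concentration (2.1 M) acts as the cathode; ions are reduced there and produced at the dilute (0.089 M) anode.
With n = 1, Ecell = −(0.0592/1)·log([dilute]/[conc]) = −(0.0592/1)·log(0.089/2.1) = +0.081 V.

0.081 V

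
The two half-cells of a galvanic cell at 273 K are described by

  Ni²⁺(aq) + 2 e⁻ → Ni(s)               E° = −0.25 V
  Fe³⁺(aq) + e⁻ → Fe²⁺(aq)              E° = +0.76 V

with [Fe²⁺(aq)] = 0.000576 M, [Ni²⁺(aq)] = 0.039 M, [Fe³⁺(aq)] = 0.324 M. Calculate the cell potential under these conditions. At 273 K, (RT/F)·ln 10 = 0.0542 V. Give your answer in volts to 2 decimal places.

The Fe³⁺/Fe²⁺ couple has the more positive E°, so it is the cathode; Ni²⁺/Ni is the anode.
E°cell = E°cat − E°an = +0.76 − (−0.25) = +1.01 V; n = 2.
Balancing gives 2 Fe³⁺(aq) + Ni(s) → 2 Fe²⁺(aq) + Ni²⁺(aq); hence Q = ([Fe²⁺(aq)]^2·[Ni²⁺(aq)]) / [Fe³⁺(aq)]^2 = 1.23×10^−7 (log Q = −6.909).
Applying E = E° − (RT ln10/nF)·log Q gives +1.01 − (0.0542/2)(−6.909) = +1.20 V.

+1.20 V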